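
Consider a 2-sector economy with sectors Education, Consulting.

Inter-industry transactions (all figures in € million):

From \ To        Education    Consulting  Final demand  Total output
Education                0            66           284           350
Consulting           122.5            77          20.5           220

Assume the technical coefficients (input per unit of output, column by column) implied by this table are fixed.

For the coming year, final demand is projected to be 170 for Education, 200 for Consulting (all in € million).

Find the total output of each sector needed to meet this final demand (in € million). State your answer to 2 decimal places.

x_E = 312.84, x_C = 476.15

Technical coefficients a_ij = z_ij / X_j:
  a_EE = 0/350 = 0.00, a_CE = 122.5/350 = 0.35
  a_EC = 66/220 = 0.30, a_CC = 77/220 = 0.35
I − A =
  [   1.00    -0.30]
  [  -0.35     0.65]
det(I−A) = (1.00)(0.65) − (-0.30)(-0.35) = 0.5450
adj(I−A) = [[0.65, 0.30], [0.35, 1.00]]
(I − A)⁻¹ = adj(I−A) / det(I−A) ≈
  [   1.1927     0.5505]
  [   0.6422     1.8349]
x = (I − A)⁻¹ d = adj(I−A)·d / det(I−A), with det(I−A) = 0.5450:
  x_E = (0.65·170 + 0.30·200) / 0.5450 = 170.50 / 0.5450 ≈ 312.84
  x_C = (0.35·170 + 1.00·200) / 0.5450 = 259.50 / 0.5450 ≈ 476.15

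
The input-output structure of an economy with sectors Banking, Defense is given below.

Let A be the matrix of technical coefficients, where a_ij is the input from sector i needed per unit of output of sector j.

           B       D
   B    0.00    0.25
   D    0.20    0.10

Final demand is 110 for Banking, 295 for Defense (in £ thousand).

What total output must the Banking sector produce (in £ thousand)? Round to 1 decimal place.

I − A =
  [   1.00    -0.25]
  [  -0.20     0.90]
det(I−A) = (1.00)(0.90) − (-0.25)(-0.20) = 0.8500
adj(I−A) = [[0.90, 0.25], [0.20, 1.00]]
(I − A)⁻¹ = adj(I−A) / det(I−A) ≈
  [   1.0588     0.2941]
  [   0.2353     1.1765]
x = (I − A)⁻¹ d = adj(I−A)·d / det(I−A), with det(I−A) = 0.8500:
  x_B = (0.90·110 + 0.25·295) / 0.8500 = 172.75 / 0.8500 ≈ 203.2
  x_D = (0.20·110 + 1.00·295) / 0.8500 = 317.00 / 0.8500 ≈ 372.9

x_B = 203.2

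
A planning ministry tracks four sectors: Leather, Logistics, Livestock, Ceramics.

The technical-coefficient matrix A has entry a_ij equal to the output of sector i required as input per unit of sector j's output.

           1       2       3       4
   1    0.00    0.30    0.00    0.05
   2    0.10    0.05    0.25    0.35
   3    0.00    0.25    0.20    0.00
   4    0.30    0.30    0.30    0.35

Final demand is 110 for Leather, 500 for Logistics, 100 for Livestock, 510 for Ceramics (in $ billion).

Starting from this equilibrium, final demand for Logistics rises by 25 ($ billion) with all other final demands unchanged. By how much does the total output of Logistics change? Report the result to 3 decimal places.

I − A =
  [   1.00    -0.30     0.00    -0.05]
  [  -0.10     0.95    -0.25    -0.35]
  [   0.00    -0.25     0.80     0.00]
  [  -0.30    -0.30    -0.30     0.65]
Compute the cofactors C_ij = (−1)^(i+j)·(3×3 minor ij) of I−A; the adjugate is their transpose:
adj(I−A) = Cᵀ =
  [ 0.343125   0.171750   0.098250   0.118875]
  [ 0.136000   0.508000   0.265250   0.284000]
  [ 0.042500   0.158750   0.445750   0.088750]
  [ 0.240750   0.387000   0.373500   0.673500]
det(I−A) = Σ_j (I−A)_1j·C_1j = (1.00)(0.343125) + (-0.30)(0.136000) + (0.00)(0.042500) + (-0.05)(0.240750) = 0.2902875
(I − A)⁻¹ = adj(I−A) / det(I−A) ≈
  [   1.1820     0.5917     0.3385     0.4095]
  [   0.4685     1.7500     0.9137     0.9783]
  [   0.1464     0.5469     1.5355     0.3057]
  [   0.8294     1.3332     1.2867     2.3201]
Δx = (I − A)⁻¹ Δd with Δd having +25 in the Logistics component and 0 elsewhere.
So Δx_2 = L_22 · (+25), where L_22 = adj(I−A)_22 / det(I−A) = 0.508000 / 0.2902875.
Δx_2 = 0.508000 × (+25) / 0.2902875 = 12.70 / 0.2902875 ≈ 43.750.

Δx_2 = 43.750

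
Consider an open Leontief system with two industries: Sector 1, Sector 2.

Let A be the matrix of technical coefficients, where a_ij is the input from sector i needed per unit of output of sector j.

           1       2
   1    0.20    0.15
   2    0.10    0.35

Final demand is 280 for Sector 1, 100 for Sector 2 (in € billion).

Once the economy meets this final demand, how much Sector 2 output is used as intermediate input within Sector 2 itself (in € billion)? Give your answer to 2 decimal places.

z_22 = 74.85

I − A =
  [   0.80    -0.15]
  [  -0.10     0.65]
det(I−A) = (0.80)(0.65) − (-0.15)(-0.10) = 0.5050
adj(I−A) = [[0.65, 0.15], [0.10, 0.80]]
(I − A)⁻¹ = adj(I−A) / det(I−A) ≈
  [   1.2871     0.2970]
  [   0.1980     1.5842]
First solve x = (I − A)⁻¹ d = adj(I−A)·d / det(I−A); in particular x_2 = (0.10·280 + 0.80·100) / 0.5050 = 108.00 / 0.5050 ≈ 213.8614.
Intermediate flow from 2 to 2: z_22 = a_22 · x_2 = 0.35 × 108.00 / 0.5050 = 37.80 / 0.5050 ≈ 74.85.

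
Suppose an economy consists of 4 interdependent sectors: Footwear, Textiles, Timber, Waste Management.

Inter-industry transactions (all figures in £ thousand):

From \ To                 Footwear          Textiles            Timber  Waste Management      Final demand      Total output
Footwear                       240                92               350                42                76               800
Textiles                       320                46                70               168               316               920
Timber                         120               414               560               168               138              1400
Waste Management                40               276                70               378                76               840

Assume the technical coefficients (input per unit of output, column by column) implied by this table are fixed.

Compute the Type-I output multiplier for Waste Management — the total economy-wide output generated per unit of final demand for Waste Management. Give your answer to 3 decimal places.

m_4 = 6.960

Technical coefficients a_ij = z_ij / X_j:
  a_11 = 240/800 = 0.30, a_21 = 320/800 = 0.40, a_31 = 120/800 = 0.15, a_41 = 40/800 = 0.05
  a_12 = 92/920 = 0.10, a_22 = 46/920 = 0.05, a_32 = 414/920 = 0.45, a_42 = 276/920 = 0.30
  a_13 = 350/1400 = 0.25, a_23 = 70/1400 = 0.05, a_33 = 560/1400 = 0.40, a_43 = 70/1400 = 0.05
  a_14 = 42/840 = 0.05, a_24 = 168/840 = 0.20, a_34 = 168/840 = 0.20, a_44 = 378/840 = 0.45
I − A =
  [   0.70    -0.10    -0.25    -0.05]
  [  -0.40     0.95    -0.05    -0.20]
  [  -0.15    -0.45     0.60    -0.20]
  [  -0.05    -0.30    -0.05     0.55]
Compute the cofactors C_ij = (−1)^(i+j)·(3×3 minor ij) of I−A; the adjugate is their transpose:
adj(I−A) = Cᵀ =
  [ 0.248125   0.119000   0.122500   0.110375]
  [ 0.140125   0.199000   0.084625   0.115875]
  [ 0.206375   0.225625   0.292375   0.207125]
  [ 0.117750   0.139875   0.083875   0.277875]
det(I−A) = Σ_j (I−A)_1j·C_1j = (0.70)(0.248125) + (-0.10)(0.140125) + (-0.25)(0.206375) + (-0.05)(0.117750) = 0.10219375
(I − A)⁻¹ = adj(I−A) / det(I−A) ≈
  [   2.4280     1.1645     1.1987     1.0801]
  [   1.3712     1.9473     0.8281     1.1339]
  [   2.0194     2.2078     2.8610     2.0268]
  [   1.1522     1.3687     0.8207     2.7191]
The output multiplier for sector j is the column-j sum of the Leontief inverse (I − A)⁻¹ = adj(I−A) / det(I−A).
Column 4 of adj(I−A): (0.110375, 0.115875, 0.207125, 0.277875); det(I−A) = 0.10219375.
m_4 = (0.110375 + 0.115875 + 0.207125 + 0.277875) / 0.10219375 = 0.71125 / 0.10219375 ≈ 6.960.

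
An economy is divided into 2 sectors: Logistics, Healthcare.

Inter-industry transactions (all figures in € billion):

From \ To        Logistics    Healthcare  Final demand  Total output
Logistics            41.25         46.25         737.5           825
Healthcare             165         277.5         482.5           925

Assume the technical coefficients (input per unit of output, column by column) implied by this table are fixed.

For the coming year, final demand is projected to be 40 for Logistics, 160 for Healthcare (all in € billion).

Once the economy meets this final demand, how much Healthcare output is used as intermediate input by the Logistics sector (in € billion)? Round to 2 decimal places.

Technical coefficients a_ij = z_ij / X_j:
  a_LL = 41.25/825 = 0.05, a_HL = 165/825 = 0.20
  a_LH = 46.25/925 = 0.05, a_HH = 277.5/925 = 0.30
I − A =
  [   0.95    -0.05]
  [  -0.20     0.70]
det(I−A) = (0.95)(0.70) − (-0.05)(-0.20) = 0.6550
adj(I−A) = [[0.70, 0.05], [0.20, 0.95]]
(I − A)⁻¹ = adj(I−A) / det(I−A) ≈
  [   1.0687     0.0763]
  [   0.3053     1.4504]
First solve x = (I − A)⁻¹ d = adj(I−A)·d / det(I−A); in particular x_L = (0.70·40 + 0.05·160) / 0.6550 = 36.00 / 0.6550 ≈ 54.9618.
Intermediate flow from H to L: z_HL = a_HL · x_L = 0.20 × 36.00 / 0.6550 = 7.20 / 0.6550 ≈ 10.99.

z_HL = 10.99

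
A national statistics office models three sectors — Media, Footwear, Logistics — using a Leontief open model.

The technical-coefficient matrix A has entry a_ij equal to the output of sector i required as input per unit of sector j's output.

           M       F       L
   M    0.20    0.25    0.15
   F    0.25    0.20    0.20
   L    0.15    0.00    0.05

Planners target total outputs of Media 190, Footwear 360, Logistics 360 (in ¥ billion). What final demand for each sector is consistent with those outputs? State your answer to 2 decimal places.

I − A =
  [   0.80    -0.25    -0.15]
  [  -0.25     0.80    -0.20]
  [  -0.15     0.00     0.95]
d = (I − A) x:
  d_M = (+0.80)·190 + (-0.25)·360 + (-0.15)·360 = 8.00
  d_F = (-0.25)·190 + (+0.80)·360 + (-0.20)·360 = 168.50
  d_L = (-0.15)·190 + (+0.00)·360 + (+0.95)·360 = 313.50

d_M = 8.00, d_F = 168.50, d_L = 313.50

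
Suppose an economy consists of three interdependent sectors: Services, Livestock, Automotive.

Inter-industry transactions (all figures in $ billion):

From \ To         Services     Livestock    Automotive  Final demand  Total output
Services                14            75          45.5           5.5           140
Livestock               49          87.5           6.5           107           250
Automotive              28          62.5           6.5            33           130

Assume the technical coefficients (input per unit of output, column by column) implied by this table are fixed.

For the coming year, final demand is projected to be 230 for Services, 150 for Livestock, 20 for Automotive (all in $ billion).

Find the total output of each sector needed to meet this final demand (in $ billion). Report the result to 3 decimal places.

x_1 = 546.667, x_2 = 546.667, x_3 = 280.000

Technical coefficients a_ij = z_ij / X_j:
  a_11 = 14/140 = 0.10, a_21 = 49/140 = 0.35, a_31 = 28/140 = 0.20
  a_12 = 75/250 = 0.30, a_22 = 87.5/250 = 0.35, a_32 = 62.5/250 = 0.25
  a_13 = 45.5/130 = 0.35, a_23 = 6.5/130 = 0.05, a_33 = 6.5/130 = 0.05
I − A =
  [   0.90    -0.30    -0.35]
  [  -0.35     0.65    -0.05]
  [  -0.20    -0.25     0.95]
Cofactors of I−A, C_ij = (−1)^(i+j)·(minor ij) (rows/columns in the sector order above):
  C_11 = (0.65)(0.95) − (-0.05)(-0.25) = 0.6050
  C_12 = −[(-0.35)(0.95) − (-0.05)(-0.20)] = 0.3425
  C_13 = (-0.35)(-0.25) − (0.65)(-0.20) = 0.2175
  C_21 = −[(-0.30)(0.95) − (-0.35)(-0.25)] = 0.3725
  C_22 = (0.90)(0.95) − (-0.35)(-0.20) = 0.7850
  C_23 = −[(0.90)(-0.25) − (-0.30)(-0.20)] = 0.2850
  C_31 = (-0.30)(-0.05) − (-0.35)(0.65) = 0.2425
  C_32 = −[(0.90)(-0.05) − (-0.35)(-0.35)] = 0.1675
  C_33 = (0.90)(0.65) − (-0.30)(-0.35) = 0.4800
det(I−A) = Σ_j (I−A)_1j·C_1j = (0.90)(0.6050) + (-0.30)(0.3425) + (-0.35)(0.2175) = 0.365625
adj(I−A) = Cᵀ =
  [ 0.6050   0.3725   0.2425]
  [ 0.3425   0.7850   0.1675]
  [ 0.2175   0.2850   0.4800]
(I − A)⁻¹ = adj(I−A) / det(I−A) ≈
  [   1.6547     1.0188     0.6632]
  [   0.9368     2.1470     0.4581]
  [   0.5949     0.7795     1.3128]
x = (I − A)⁻¹ d = adj(I−A)·d / det(I−A), with det(I−A) = 0.365625:
  x_1 = (0.6050·230 + 0.3725·150 + 0.2425·20) / 0.365625 = 199.875 / 0.365625 ≈ 546.667
  x_2 = (0.3425·230 + 0.7850·150 + 0.1675·20) / 0.365625 = 199.875 / 0.365625 ≈ 546.667
  x_3 = (0.2175·230 + 0.2850·150 + 0.4800·20) / 0.365625 = 102.375 / 0.365625 = 280.000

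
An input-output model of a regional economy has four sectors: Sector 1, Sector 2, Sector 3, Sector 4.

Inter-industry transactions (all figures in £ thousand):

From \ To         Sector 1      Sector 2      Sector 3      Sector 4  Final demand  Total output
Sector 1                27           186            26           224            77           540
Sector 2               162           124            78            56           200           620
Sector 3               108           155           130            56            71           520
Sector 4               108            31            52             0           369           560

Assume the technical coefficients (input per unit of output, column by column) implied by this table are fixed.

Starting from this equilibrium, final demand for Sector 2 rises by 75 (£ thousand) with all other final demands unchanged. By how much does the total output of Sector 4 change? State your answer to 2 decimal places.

Technical coefficients a_ij = z_ij / X_j:
  a_11 = 27/540 = 0.05, a_21 = 162/540 = 0.30, a_31 = 108/540 = 0.20, a_41 = 108/540 = 0.20
  a_12 = 186/620 = 0.30, a_22 = 124/620 = 0.20, a_32 = 155/620 = 0.25, a_42 = 31/620 = 0.05
  a_13 = 26/520 = 0.05, a_23 = 78/520 = 0.15, a_33 = 130/520 = 0.25, a_43 = 52/520 = 0.10
  a_14 = 224/560 = 0.40, a_24 = 56/560 = 0.10, a_34 = 56/560 = 0.10, a_44 = 0/560 = 0.00
I − A =
  [   0.95    -0.30    -0.05    -0.40]
  [  -0.30     0.80    -0.15    -0.10]
  [  -0.20    -0.25     0.75    -0.10]
  [  -0.20    -0.05    -0.10     1.00]
Compute the cofactors C_ij = (−1)^(i+j)·(3×3 minor ij) of I−A; the adjugate is their transpose:
adj(I−A) = Cᵀ =
  [ 0.547500   0.259750   0.122750   0.257250]
  [ 0.272000   0.624000   0.168000   0.188000]
  [ 0.256500   0.292250   0.589250   0.190750]
  [ 0.148750   0.112375   0.091875   0.446125]
det(I−A) = Σ_j (I−A)_1j·C_1j = (0.95)(0.547500) + (-0.30)(0.272000) + (-0.05)(0.256500) + (-0.40)(0.148750) = 0.3662
(I − A)⁻¹ = adj(I−A) / det(I−A) ≈
  [   1.4951     0.7093     0.3352     0.7025]
  [   0.7428     1.7040     0.4588     0.5134]
  [   0.7004     0.7981     1.6091     0.5209]
  [   0.4062     0.3069     0.2509     1.2183]
Δx = (I − A)⁻¹ Δd with Δd having +75 in the Sector 2 component and 0 elsewhere.
So Δx_4 = L_42 · (+75), where L_42 = adj(I−A)_42 / det(I−A) = 0.112375 / 0.3662.
Δx_4 = 0.112375 × (+75) / 0.3662 = 8.428125 / 0.3662 ≈ 23.02.

Δx_4 = 23.02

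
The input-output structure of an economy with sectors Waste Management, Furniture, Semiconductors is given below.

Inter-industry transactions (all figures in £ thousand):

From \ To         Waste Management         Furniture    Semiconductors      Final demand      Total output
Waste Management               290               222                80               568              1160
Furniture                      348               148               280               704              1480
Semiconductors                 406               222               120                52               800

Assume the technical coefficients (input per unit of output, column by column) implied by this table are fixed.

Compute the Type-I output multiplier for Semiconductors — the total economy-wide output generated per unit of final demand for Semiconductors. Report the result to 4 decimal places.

m_S = 2.4109

Technical coefficients a_ij = z_ij / X_j:
  a_WW = 290/1160 = 0.25, a_FW = 348/1160 = 0.30, a_SW = 406/1160 = 0.35
  a_WF = 222/1480 = 0.15, a_FF = 148/1480 = 0.10, a_SF = 222/1480 = 0.15
  a_WS = 80/800 = 0.10, a_FS = 280/800 = 0.35, a_SS = 120/800 = 0.15
I − A =
  [   0.75    -0.15    -0.10]
  [  -0.30     0.90    -0.35]
  [  -0.35    -0.15     0.85]
Cofactors of I−A, C_ij = (−1)^(i+j)·(minor ij) (rows/columns in the sector order above):
  C_11 = (0.90)(0.85) − (-0.35)(-0.15) = 0.7125
  C_12 = −[(-0.30)(0.85) − (-0.35)(-0.35)] = 0.3775
  C_13 = (-0.30)(-0.15) − (0.90)(-0.35) = 0.3600
  C_21 = −[(-0.15)(0.85) − (-0.10)(-0.15)] = 0.1425
  C_22 = (0.75)(0.85) − (-0.10)(-0.35) = 0.6025
  C_23 = −[(0.75)(-0.15) − (-0.15)(-0.35)] = 0.1650
  C_31 = (-0.15)(-0.35) − (-0.10)(0.90) = 0.1425
  C_32 = −[(0.75)(-0.35) − (-0.10)(-0.30)] = 0.2925
  C_33 = (0.75)(0.90) − (-0.15)(-0.30) = 0.6300
det(I−A) = Σ_j (I−A)_1j·C_1j = (0.75)(0.7125) + (-0.15)(0.3775) + (-0.10)(0.3600) = 0.44175
adj(I−A) = Cᵀ =
  [ 0.7125   0.1425   0.1425]
  [ 0.3775   0.6025   0.2925]
  [ 0.3600   0.1650   0.6300]
(I − A)⁻¹ = adj(I−A) / det(I−A) ≈
  [   1.61290     0.32258     0.32258]
  [   0.85456     1.36389     0.66214]
  [   0.81494     0.37351     1.42615]
The output multiplier for sector j is the column-j sum of the Leontief inverse (I − A)⁻¹ = adj(I−A) / det(I−A).
Column S of adj(I−A): (0.1425, 0.2925, 0.6300); det(I−A) = 0.44175.
m_S = (0.1425 + 0.2925 + 0.6300) / 0.44175 = 1.065 / 0.44175 ≈ 2.4109.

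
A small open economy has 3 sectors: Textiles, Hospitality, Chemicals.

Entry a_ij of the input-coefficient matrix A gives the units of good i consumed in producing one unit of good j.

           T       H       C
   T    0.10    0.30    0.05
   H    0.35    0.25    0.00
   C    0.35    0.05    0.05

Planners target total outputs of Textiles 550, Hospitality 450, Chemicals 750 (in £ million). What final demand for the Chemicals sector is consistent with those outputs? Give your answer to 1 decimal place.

I − A =
  [   0.90    -0.30    -0.05]
  [  -0.35     0.75     0.00]
  [  -0.35    -0.05     0.95]
d = (I − A) x:
  d_T = (+0.90)·550 + (-0.30)·450 + (-0.05)·750 = 322.5
  d_H = (-0.35)·550 + (+0.75)·450 + (+0.00)·750 = 145.0
  d_C = (-0.35)·550 + (-0.05)·450 + (+0.95)·750 = 497.5

d_C = 497.5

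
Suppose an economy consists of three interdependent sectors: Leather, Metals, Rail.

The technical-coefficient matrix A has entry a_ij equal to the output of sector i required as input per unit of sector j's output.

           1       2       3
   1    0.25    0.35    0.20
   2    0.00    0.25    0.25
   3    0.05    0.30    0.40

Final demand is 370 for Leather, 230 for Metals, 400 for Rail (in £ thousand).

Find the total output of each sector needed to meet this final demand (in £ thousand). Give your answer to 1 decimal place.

x_1 = 1098.3, x_2 = 671.3, x_3 = 1093.8

I − A =
  [   0.75    -0.35    -0.20]
  [   0.00     0.75    -0.25]
  [  -0.05    -0.30     0.60]
Cofactors of I−A, C_ij = (−1)^(i+j)·(minor ij) (rows/columns in the sector order above):
  C_11 = (0.75)(0.60) − (-0.25)(-0.30) = 0.3750
  C_12 = −[(0.00)(0.60) − (-0.25)(-0.05)] = 0.0125
  C_13 = (0.00)(-0.30) − (0.75)(-0.05) = 0.0375
  C_21 = −[(-0.35)(0.60) − (-0.20)(-0.30)] = 0.2700
  C_22 = (0.75)(0.60) − (-0.20)(-0.05) = 0.4400
  C_23 = −[(0.75)(-0.30) − (-0.35)(-0.05)] = 0.2425
  C_31 = (-0.35)(-0.25) − (-0.20)(0.75) = 0.2375
  C_32 = −[(0.75)(-0.25) − (-0.20)(0.00)] = 0.1875
  C_33 = (0.75)(0.75) − (-0.35)(0.00) = 0.5625
det(I−A) = Σ_j (I−A)_1j·C_1j = (0.75)(0.3750) + (-0.35)(0.0125) + (-0.20)(0.0375) = 0.269375
adj(I−A) = Cᵀ =
  [ 0.3750   0.2700   0.2375]
  [ 0.0125   0.4400   0.1875]
  [ 0.0375   0.2425   0.5625]
(I − A)⁻¹ = adj(I−A) / det(I−A) ≈
  [   1.3921     1.0023     0.8817]
  [   0.0464     1.6334     0.6961]
  [   0.1392     0.9002     2.0882]
x = (I − A)⁻¹ d = adj(I−A)·d / det(I−A), with det(I−A) = 0.269375:
  x_1 = (0.3750·370 + 0.2700·230 + 0.2375·400) / 0.269375 = 295.85 / 0.269375 ≈ 1098.3
  x_2 = (0.0125·370 + 0.4400·230 + 0.1875·400) / 0.269375 = 180.825 / 0.269375 ≈ 671.3
  x_3 = (0.0375·370 + 0.2425·230 + 0.5625·400) / 0.269375 = 294.65 / 0.269375 ≈ 1093.8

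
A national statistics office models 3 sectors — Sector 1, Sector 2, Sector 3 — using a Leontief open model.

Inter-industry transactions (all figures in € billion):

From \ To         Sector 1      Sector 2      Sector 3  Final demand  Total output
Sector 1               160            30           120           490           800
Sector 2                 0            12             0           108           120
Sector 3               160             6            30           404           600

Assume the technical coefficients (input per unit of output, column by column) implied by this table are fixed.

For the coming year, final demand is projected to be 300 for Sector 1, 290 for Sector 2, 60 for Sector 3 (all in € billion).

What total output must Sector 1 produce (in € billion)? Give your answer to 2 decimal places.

x_1 = 523.26

Technical coefficients a_ij = z_ij / X_j:
  a_11 = 160/800 = 0.20, a_21 = 0/800 = 0.00, a_31 = 160/800 = 0.20
  a_12 = 30/120 = 0.25, a_22 = 12/120 = 0.10, a_32 = 6/120 = 0.05
  a_13 = 120/600 = 0.20, a_23 = 0/600 = 0.00, a_33 = 30/600 = 0.05
I − A =
  [   0.80    -0.25    -0.20]
  [   0.00     0.90     0.00]
  [  -0.20    -0.05     0.95]
Cofactors of I−A, C_ij = (−1)^(i+j)·(minor ij) (rows/columns in the sector order above):
  C_11 = (0.90)(0.95) − (0.00)(-0.05) = 0.8550
  C_12 = −[(0.00)(0.95) − (0.00)(-0.20)] = 0.0000
  C_13 = (0.00)(-0.05) − (0.90)(-0.20) = 0.1800
  C_21 = −[(-0.25)(0.95) − (-0.20)(-0.05)] = 0.2475
  C_22 = (0.80)(0.95) − (-0.20)(-0.20) = 0.7200
  C_23 = −[(0.80)(-0.05) − (-0.25)(-0.20)] = 0.0900
  C_31 = (-0.25)(0.00) − (-0.20)(0.90) = 0.1800
  C_32 = −[(0.80)(0.00) − (-0.20)(0.00)] = 0.0000
  C_33 = (0.80)(0.90) − (-0.25)(0.00) = 0.7200
det(I−A) = Σ_j (I−A)_1j·C_1j = (0.80)(0.8550) + (-0.25)(0.0000) + (-0.20)(0.1800) = 0.6480
adj(I−A) = Cᵀ =
  [ 0.8550   0.2475   0.1800]
  [ 0.0000   0.7200   0.0000]
  [ 0.1800   0.0900   0.7200]
(I − A)⁻¹ = adj(I−A) / det(I−A) ≈
  [   1.3194     0.3819     0.2778]
  [   0.0000     1.1111     0.0000]
  [   0.2778     0.1389     1.1111]
x = (I − A)⁻¹ d = adj(I−A)·d / det(I−A), with det(I−A) = 0.6480:
  x_1 = (0.8550·300 + 0.2475·290 + 0.1800·60) / 0.6480 = 339.075 / 0.6480 ≈ 523.26
  x_2 = (0.0000·300 + 0.7200·290 + 0.0000·60) / 0.6480 = 208.80 / 0.6480 ≈ 322.22
  x_3 = (0.1800·300 + 0.0900·290 + 0.7200·60) / 0.6480 = 123.30 / 0.6480 ≈ 190.28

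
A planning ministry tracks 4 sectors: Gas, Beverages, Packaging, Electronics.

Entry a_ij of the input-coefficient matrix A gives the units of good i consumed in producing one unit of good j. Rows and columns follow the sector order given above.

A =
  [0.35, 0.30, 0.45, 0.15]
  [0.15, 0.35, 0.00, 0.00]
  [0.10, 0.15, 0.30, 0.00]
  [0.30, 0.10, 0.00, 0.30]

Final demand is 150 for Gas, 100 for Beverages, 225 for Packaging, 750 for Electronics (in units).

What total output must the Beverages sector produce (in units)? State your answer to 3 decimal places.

I − A =
  [   0.65    -0.30    -0.45    -0.15]
  [  -0.15     0.65     0.00     0.00]
  [  -0.10    -0.15     0.70     0.00]
  [  -0.30    -0.10     0.00     0.70]
Compute the cofactors C_ij = (−1)^(i+j)·(3×3 minor ij) of I−A; the adjugate is their transpose:
adj(I−A) = Cᵀ =
  [ 0.318500   0.204750   0.204750   0.068250]
  [ 0.073500   0.255500   0.047250   0.015750]
  [ 0.061250   0.084000   0.232750   0.013125]
  [ 0.147000   0.124250   0.094500   0.224875]
det(I−A) = Σ_j (I−A)_1j·C_1j = (0.65)(0.318500) + (-0.30)(0.073500) + (-0.45)(0.061250) + (-0.15)(0.147000) = 0.1353625
(I − A)⁻¹ = adj(I−A) / det(I−A) ≈
  [   2.3529     1.5126     1.5126     0.5042]
  [   0.5430     1.8875     0.3491     0.1164]
  [   0.4525     0.6206     1.7195     0.0970]
  [   1.0860     0.9179     0.6981     1.6613]
x = (I − A)⁻¹ d = adj(I−A)·d / det(I−A), with det(I−A) = 0.1353625:
  x_1 = (0.318500·150 + 0.204750·100 + 0.204750·225 + 0.068250·750) / 0.1353625 = 165.50625 / 0.1353625 ≈ 1222.689
  x_2 = (0.073500·150 + 0.255500·100 + 0.047250·225 + 0.015750·750) / 0.1353625 = 59.01875 / 0.1353625 ≈ 436.005
  x_3 = (0.061250·150 + 0.084000·100 + 0.232750·225 + 0.013125·750) / 0.1353625 = 79.80 / 0.1353625 ≈ 589.528
  x_4 = (0.147000·150 + 0.124250·100 + 0.094500·225 + 0.224875·750) / 0.1353625 = 224.39375 / 0.1353625 ≈ 1657.725

x_2 = 436.005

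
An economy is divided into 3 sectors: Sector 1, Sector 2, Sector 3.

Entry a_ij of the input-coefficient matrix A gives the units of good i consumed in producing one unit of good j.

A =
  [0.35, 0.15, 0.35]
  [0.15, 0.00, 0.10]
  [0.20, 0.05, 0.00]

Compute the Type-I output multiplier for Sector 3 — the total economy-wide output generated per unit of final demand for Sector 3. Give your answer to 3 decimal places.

I − A =
  [   0.65    -0.15    -0.35]
  [  -0.15     1.00    -0.10]
  [  -0.20    -0.05     1.00]
Cofactors of I−A, C_ij = (−1)^(i+j)·(minor ij) (rows/columns in the sector order above):
  C_11 = (1.00)(1.00) − (-0.10)(-0.05) = 0.9950
  C_12 = −[(-0.15)(1.00) − (-0.10)(-0.20)] = 0.1700
  C_13 = (-0.15)(-0.05) − (1.00)(-0.20) = 0.2075
  C_21 = −[(-0.15)(1.00) − (-0.35)(-0.05)] = 0.1675
  C_22 = (0.65)(1.00) − (-0.35)(-0.20) = 0.5800
  C_23 = −[(0.65)(-0.05) − (-0.15)(-0.20)] = 0.0625
  C_31 = (-0.15)(-0.10) − (-0.35)(1.00) = 0.3650
  C_32 = −[(0.65)(-0.10) − (-0.35)(-0.15)] = 0.1175
  C_33 = (0.65)(1.00) − (-0.15)(-0.15) = 0.6275
det(I−A) = Σ_j (I−A)_1j·C_1j = (0.65)(0.9950) + (-0.15)(0.1700) + (-0.35)(0.2075) = 0.548625
adj(I−A) = Cᵀ =
  [ 0.9950   0.1675   0.3650]
  [ 0.1700   0.5800   0.1175]
  [ 0.2075   0.0625   0.6275]
(I − A)⁻¹ = adj(I−A) / det(I−A) ≈
  [   1.8136     0.3053     0.6653]
  [   0.3099     1.0572     0.2142]
  [   0.3782     0.1139     1.1438]
The output multiplier for sector j is the column-j sum of the Leontief inverse (I − A)⁻¹ = adj(I−A) / det(I−A).
Column 3 of adj(I−A): (0.3650, 0.1175, 0.6275); det(I−A) = 0.548625.
m_3 = (0.3650 + 0.1175 + 0.6275) / 0.548625 = 1.11 / 0.548625 ≈ 2.023.

m_3 = 2.023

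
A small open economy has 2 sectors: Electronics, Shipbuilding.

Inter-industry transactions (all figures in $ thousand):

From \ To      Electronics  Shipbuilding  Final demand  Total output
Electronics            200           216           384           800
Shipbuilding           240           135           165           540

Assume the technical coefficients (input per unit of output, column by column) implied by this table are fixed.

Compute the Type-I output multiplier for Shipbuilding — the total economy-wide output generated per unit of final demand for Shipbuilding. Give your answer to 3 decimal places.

m_S = 2.599

Technical coefficients a_ij = z_ij / X_j:
  a_EE = 200/800 = 0.25, a_SE = 240/800 = 0.30
  a_ES = 216/540 = 0.40, a_SS = 135/540 = 0.25
I − A =
  [   0.75    -0.40]
  [  -0.30     0.75]
det(I−A) = (0.75)(0.75) − (-0.40)(-0.30) = 0.4425
adj(I−A) = [[0.75, 0.40], [0.30, 0.75]]
(I − A)⁻¹ = adj(I−A) / det(I−A) ≈
  [   1.6949     0.9040]
  [   0.6780     1.6949]
The output multiplier for sector j is the column-j sum of the Leontief inverse (I − A)⁻¹ = adj(I−A) / det(I−A).
Column S of adj(I−A): (0.40, 0.75); det(I−A) = 0.4425.
m_S = (0.40 + 0.75) / 0.4425 = 1.15 / 0.4425 ≈ 2.599.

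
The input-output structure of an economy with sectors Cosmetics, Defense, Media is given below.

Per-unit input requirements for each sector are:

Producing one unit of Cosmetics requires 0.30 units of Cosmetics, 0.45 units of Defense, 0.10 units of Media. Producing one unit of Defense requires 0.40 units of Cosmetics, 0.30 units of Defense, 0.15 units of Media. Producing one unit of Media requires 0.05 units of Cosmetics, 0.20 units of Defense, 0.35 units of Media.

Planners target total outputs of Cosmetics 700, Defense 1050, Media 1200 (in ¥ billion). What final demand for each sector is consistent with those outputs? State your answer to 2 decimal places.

I − A =
  [   0.70    -0.40    -0.05]
  [  -0.45     0.70    -0.20]
  [  -0.10    -0.15     0.65]
d = (I − A) x:
  d_C = (+0.70)·700 + (-0.40)·1050 + (-0.05)·1200 = 10.00
  d_D = (-0.45)·700 + (+0.70)·1050 + (-0.20)·1200 = 180.00
  d_M = (-0.10)·700 + (-0.15)·1050 + (+0.65)·1200 = 552.50

d_C = 10.00, d_D = 180.00, d_M = 552.50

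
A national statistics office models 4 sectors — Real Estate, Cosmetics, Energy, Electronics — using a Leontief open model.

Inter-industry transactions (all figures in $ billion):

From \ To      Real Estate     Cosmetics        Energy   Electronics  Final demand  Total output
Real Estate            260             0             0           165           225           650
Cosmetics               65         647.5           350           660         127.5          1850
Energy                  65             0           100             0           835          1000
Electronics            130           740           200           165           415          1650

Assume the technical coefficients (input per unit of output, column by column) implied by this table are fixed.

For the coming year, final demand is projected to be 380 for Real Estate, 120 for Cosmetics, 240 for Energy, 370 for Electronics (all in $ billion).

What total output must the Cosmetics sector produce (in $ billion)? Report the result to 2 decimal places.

x_2 = 1273.26

Technical coefficients a_ij = z_ij / X_j:
  a_11 = 260/650 = 0.40, a_21 = 65/650 = 0.10, a_31 = 65/650 = 0.10, a_41 = 130/650 = 0.20
  a_12 = 0/1850 = 0.00, a_22 = 647.5/1850 = 0.35, a_32 = 0/1850 = 0.00, a_42 = 740/1850 = 0.40
  a_13 = 0/1000 = 0.00, a_23 = 350/1000 = 0.35, a_33 = 100/1000 = 0.10, a_43 = 200/1000 = 0.20
  a_14 = 165/1650 = 0.10, a_24 = 660/1650 = 0.40, a_34 = 0/1650 = 0.00, a_44 = 165/1650 = 0.10
I − A =
  [   0.60     0.00     0.00    -0.10]
  [  -0.10     0.65    -0.35    -0.40]
  [  -0.10     0.00     0.90     0.00]
  [  -0.20    -0.40    -0.20     0.90]
Compute the cofactors C_ij = (−1)^(i+j)·(3×3 minor ij) of I−A; the adjugate is their transpose:
adj(I−A) = Cᵀ =
  [ 0.3825   0.0360   0.0270   0.0585]
  [ 0.1925   0.4660   0.2320   0.2285]
  [ 0.0425   0.0040   0.2380   0.0065]
  [ 0.1800   0.2160   0.1620   0.3510]
det(I−A) = Σ_j (I−A)_1j·C_1j = (0.60)(0.3825) + (0.00)(0.1925) + (0.00)(0.0425) + (-0.10)(0.1800) = 0.2115
(I − A)⁻¹ = adj(I−A) / det(I−A) ≈
  [   1.8085     0.1702     0.1277     0.2766]
  [   0.9102     2.2033     1.0969     1.0804]
  [   0.2009     0.0189     1.1253     0.0307]
  [   0.8511     1.0213     0.7660     1.6596]
x = (I − A)⁻¹ d = adj(I−A)·d / det(I−A), with det(I−A) = 0.2115:
  x_1 = (0.3825·380 + 0.0360·120 + 0.0270·240 + 0.0585·370) / 0.2115 = 177.795 / 0.2115 ≈ 840.64
  x_2 = (0.1925·380 + 0.4660·120 + 0.2320·240 + 0.2285·370) / 0.2115 = 269.295 / 0.2115 ≈ 1273.26
  x_3 = (0.0425·380 + 0.0040·120 + 0.2380·240 + 0.0065·370) / 0.2115 = 76.155 / 0.2115 ≈ 360.07
  x_4 = (0.1800·380 + 0.2160·120 + 0.1620·240 + 0.3510·370) / 0.2115 = 263.07 / 0.2115 ≈ 1243.83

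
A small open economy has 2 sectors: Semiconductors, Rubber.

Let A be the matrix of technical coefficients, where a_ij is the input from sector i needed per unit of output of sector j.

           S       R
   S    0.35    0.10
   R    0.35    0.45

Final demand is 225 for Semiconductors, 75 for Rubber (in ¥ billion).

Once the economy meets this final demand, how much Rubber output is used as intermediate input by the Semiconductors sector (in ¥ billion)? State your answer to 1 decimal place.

I − A =
  [   0.65    -0.10]
  [  -0.35     0.55]
det(I−A) = (0.65)(0.55) − (-0.10)(-0.35) = 0.3225
adj(I−A) = [[0.55, 0.10], [0.35, 0.65]]
(I − A)⁻¹ = adj(I−A) / det(I−A) ≈
  [   1.7054     0.3101]
  [   1.0853     2.0155]
First solve x = (I − A)⁻¹ d = adj(I−A)·d / det(I−A); in particular x_S = (0.55·225 + 0.10·75) / 0.3225 = 131.25 / 0.3225 ≈ 406.977.
Intermediate flow from R to S: z_RS = a_RS · x_S = 0.35 × 131.25 / 0.3225 = 45.9375 / 0.3225 ≈ 142.4.

z_RS = 142.4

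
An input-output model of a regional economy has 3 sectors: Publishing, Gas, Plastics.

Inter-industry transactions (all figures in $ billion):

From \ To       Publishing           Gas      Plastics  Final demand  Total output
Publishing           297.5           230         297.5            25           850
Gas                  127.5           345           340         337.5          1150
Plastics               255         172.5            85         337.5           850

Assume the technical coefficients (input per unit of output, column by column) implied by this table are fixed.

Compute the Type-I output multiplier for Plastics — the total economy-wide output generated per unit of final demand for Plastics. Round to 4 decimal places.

m_3 = 4.4619

Technical coefficients a_ij = z_ij / X_j:
  a_11 = 297.5/850 = 0.35, a_21 = 127.5/850 = 0.15, a_31 = 255/850 = 0.30
  a_12 = 230/1150 = 0.20, a_22 = 345/1150 = 0.30, a_32 = 172.5/1150 = 0.15
  a_13 = 297.5/850 = 0.35, a_23 = 340/850 = 0.40, a_33 = 85/850 = 0.10
I − A =
  [   0.65    -0.20    -0.35]
  [  -0.15     0.70    -0.40]
  [  -0.30    -0.15     0.90]
Cofactors of I−A, C_ij = (−1)^(i+j)·(minor ij) (rows/columns in the sector order above):
  C_11 = (0.70)(0.90) − (-0.40)(-0.15) = 0.5700
  C_12 = −[(-0.15)(0.90) − (-0.40)(-0.30)] = 0.2550
  C_13 = (-0.15)(-0.15) − (0.70)(-0.30) = 0.2325
  C_21 = −[(-0.20)(0.90) − (-0.35)(-0.15)] = 0.2325
  C_22 = (0.65)(0.90) − (-0.35)(-0.30) = 0.4800
  C_23 = −[(0.65)(-0.15) − (-0.20)(-0.30)] = 0.1575
  C_31 = (-0.20)(-0.40) − (-0.35)(0.70) = 0.3250
  C_32 = −[(0.65)(-0.40) − (-0.35)(-0.15)] = 0.3125
  C_33 = (0.65)(0.70) − (-0.20)(-0.15) = 0.4250
det(I−A) = Σ_j (I−A)_1j·C_1j = (0.65)(0.5700) + (-0.20)(0.2550) + (-0.35)(0.2325) = 0.238125
adj(I−A) = Cᵀ =
  [ 0.5700   0.2325   0.3250]
  [ 0.2550   0.4800   0.3125]
  [ 0.2325   0.1575   0.4250]
(I − A)⁻¹ = adj(I−A) / det(I−A) ≈
  [   2.39370     0.97638     1.36483]
  [   1.07087     2.01575     1.31234]
  [   0.97638     0.66142     1.78478]
The output multiplier for sector j is the column-j sum of the Leontief inverse (I − A)⁻¹ = adj(I−A) / det(I−A).
Column 3 of adj(I−A): (0.3250, 0.3125, 0.4250); det(I−A) = 0.238125.
m_3 = (0.3250 + 0.3125 + 0.4250) / 0.238125 = 1.0625 / 0.238125 ≈ 4.4619.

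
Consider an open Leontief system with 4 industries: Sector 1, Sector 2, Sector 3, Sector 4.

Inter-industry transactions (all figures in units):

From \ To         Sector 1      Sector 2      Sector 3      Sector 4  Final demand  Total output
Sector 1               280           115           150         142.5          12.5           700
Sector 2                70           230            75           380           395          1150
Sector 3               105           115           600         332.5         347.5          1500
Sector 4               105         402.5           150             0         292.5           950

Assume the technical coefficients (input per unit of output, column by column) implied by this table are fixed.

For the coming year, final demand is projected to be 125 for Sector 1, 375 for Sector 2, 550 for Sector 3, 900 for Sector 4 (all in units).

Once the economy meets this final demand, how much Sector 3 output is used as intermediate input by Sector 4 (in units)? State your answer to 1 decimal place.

z_34 = 719.4

Technical coefficients a_ij = z_ij / X_j:
  a_11 = 280/700 = 0.40, a_21 = 70/700 = 0.10, a_31 = 105/700 = 0.15, a_41 = 105/700 = 0.15
  a_12 = 115/1150 = 0.10, a_22 = 230/1150 = 0.20, a_32 = 115/1150 = 0.10, a_42 = 402.5/1150 = 0.35
  a_13 = 150/1500 = 0.10, a_23 = 75/1500 = 0.05, a_33 = 600/1500 = 0.40, a_43 = 150/1500 = 0.10
  a_14 = 142.5/950 = 0.15, a_24 = 380/950 = 0.40, a_34 = 332.5/950 = 0.35, a_44 = 0/950 = 0.00
I − A =
  [   0.60    -0.10    -0.10    -0.15]
  [  -0.10     0.80    -0.05    -0.40]
  [  -0.15    -0.10     0.60    -0.35]
  [  -0.15    -0.35    -0.10     1.00]
Compute the cofactors C_ij = (−1)^(i+j)·(3×3 minor ij) of I−A; the adjugate is their transpose:
adj(I−A) = Cᵀ =
  [ 0.352875   0.111750   0.089625   0.129000]
  [ 0.108625   0.303000   0.070375   0.162125]
  [ 0.169250   0.159375   0.356750   0.214000]
  [ 0.107875   0.138750   0.073750   0.265250]
det(I−A) = Σ_j (I−A)_1j·C_1j = (0.60)(0.352875) + (-0.10)(0.108625) + (-0.10)(0.169250) + (-0.15)(0.107875) = 0.16775625
(I − A)⁻¹ = adj(I−A) / det(I−A) ≈
  [   2.1035     0.6661     0.5343     0.7690]
  [   0.6475     1.8062     0.4195     0.9664]
  [   1.0089     0.9500     2.1266     1.2757]
  [   0.6430     0.8271     0.4396     1.5812]
First solve x = (I − A)⁻¹ d = adj(I−A)·d / det(I−A); in particular x_4 = (0.107875·125 + 0.138750·375 + 0.073750·550 + 0.265250·900) / 0.16775625 = 344.803125 / 0.16775625 ≈ 2055.382.
Intermediate flow from 3 to 4: z_34 = a_34 · x_4 = 0.35 × 344.803125 / 0.16775625 = 120.68109375 / 0.16775625 ≈ 719.4.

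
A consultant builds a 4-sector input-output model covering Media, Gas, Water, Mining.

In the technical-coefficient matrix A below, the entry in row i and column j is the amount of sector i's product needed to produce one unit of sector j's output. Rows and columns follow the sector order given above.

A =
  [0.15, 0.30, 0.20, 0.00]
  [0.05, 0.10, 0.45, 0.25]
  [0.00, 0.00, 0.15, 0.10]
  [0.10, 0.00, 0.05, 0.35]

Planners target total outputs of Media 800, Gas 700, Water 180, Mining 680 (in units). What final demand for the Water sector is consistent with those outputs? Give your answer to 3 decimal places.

d_3 = 85.000

I − A =
  [   0.85    -0.30    -0.20     0.00]
  [  -0.05     0.90    -0.45    -0.25]
  [   0.00     0.00     0.85    -0.10]
  [  -0.10     0.00    -0.05     0.65]
d = (I − A) x:
  d_1 = (+0.85)·800 + (-0.30)·700 + (-0.20)·180 + (+0.00)·680 = 434.000
  d_2 = (-0.05)·800 + (+0.90)·700 + (-0.45)·180 + (-0.25)·680 = 339.000
  d_3 = (+0.00)·800 + (+0.00)·700 + (+0.85)·180 + (-0.10)·680 = 85.000
  d_4 = (-0.10)·800 + (+0.00)·700 + (-0.05)·180 + (+0.65)·680 = 353.000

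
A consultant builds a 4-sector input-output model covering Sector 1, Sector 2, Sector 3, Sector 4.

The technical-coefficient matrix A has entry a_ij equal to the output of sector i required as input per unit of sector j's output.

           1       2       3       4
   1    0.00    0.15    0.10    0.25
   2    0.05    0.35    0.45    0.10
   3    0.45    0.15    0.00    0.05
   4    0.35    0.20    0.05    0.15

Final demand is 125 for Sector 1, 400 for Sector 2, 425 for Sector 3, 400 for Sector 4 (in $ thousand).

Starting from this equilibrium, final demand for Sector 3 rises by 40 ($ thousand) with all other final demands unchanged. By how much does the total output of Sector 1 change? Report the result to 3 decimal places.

I − A =
  [   1.00    -0.15    -0.10    -0.25]
  [  -0.05     0.65    -0.45    -0.10]
  [  -0.45    -0.15     1.00    -0.05]
  [  -0.35    -0.20    -0.05     0.85]
Compute the cofactors C_ij = (−1)^(i+j)·(3×3 minor ij) of I−A; the adjugate is their transpose:
adj(I−A) = Cᵀ =
  [ 0.468250   0.192750   0.142000   0.168750]
  [ 0.259625   0.714375   0.356500   0.181375]
  [ 0.263125   0.206875   0.461500   0.128875]
  [ 0.269375   0.259625   0.169500   0.514625]
det(I−A) = Σ_j (I−A)_1j·C_1j = (1.00)(0.468250) + (-0.15)(0.259625) + (-0.10)(0.263125) + (-0.25)(0.269375) = 0.33565
(I − A)⁻¹ = adj(I−A) / det(I−A) ≈
  [   1.3951     0.5743     0.4231     0.5028]
  [   0.7735     2.1283     1.0621     0.5404]
  [   0.7839     0.6163     1.3749     0.3840]
  [   0.8025     0.7735     0.5050     1.5332]
Δx = (I − A)⁻¹ Δd with Δd having +40 in the Sector 3 component and 0 elsewhere.
So Δx_1 = L_13 · (+40), where L_13 = adj(I−A)_13 / det(I−A) = 0.142000 / 0.33565.
Δx_1 = 0.142000 × (+40) / 0.33565 = 5.68 / 0.33565 ≈ 16.922.

Δx_1 = 16.922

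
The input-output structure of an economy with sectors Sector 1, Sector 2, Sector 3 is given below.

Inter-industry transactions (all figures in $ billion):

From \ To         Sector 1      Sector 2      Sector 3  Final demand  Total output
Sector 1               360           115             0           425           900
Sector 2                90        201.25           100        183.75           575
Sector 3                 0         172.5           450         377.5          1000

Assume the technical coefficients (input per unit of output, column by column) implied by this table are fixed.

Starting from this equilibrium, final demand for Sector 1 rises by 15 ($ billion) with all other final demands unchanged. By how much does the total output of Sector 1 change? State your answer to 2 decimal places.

Δx_1 = 26.48

Technical coefficients a_ij = z_ij / X_j:
  a_11 = 360/900 = 0.40, a_21 = 90/900 = 0.10, a_31 = 0/900 = 0.00
  a_12 = 115/575 = 0.20, a_22 = 201.25/575 = 0.35, a_32 = 172.5/575 = 0.30
  a_13 = 0/1000 = 0.00, a_23 = 100/1000 = 0.10, a_33 = 450/1000 = 0.45
I − A =
  [   0.60    -0.20     0.00]
  [  -0.10     0.65    -0.10]
  [   0.00    -0.30     0.55]
Cofactors of I−A, C_ij = (−1)^(i+j)·(minor ij) (rows/columns in the sector order above):
  C_11 = (0.65)(0.55) − (-0.10)(-0.30) = 0.3275
  C_12 = −[(-0.10)(0.55) − (-0.10)(0.00)] = 0.0550
  C_13 = (-0.10)(-0.30) − (0.65)(0.00) = 0.0300
  C_21 = −[(-0.20)(0.55) − (0.00)(-0.30)] = 0.1100
  C_22 = (0.60)(0.55) − (0.00)(0.00) = 0.3300
  C_23 = −[(0.60)(-0.30) − (-0.20)(0.00)] = 0.1800
  C_31 = (-0.20)(-0.10) − (0.00)(0.65) = 0.0200
  C_32 = −[(0.60)(-0.10) − (0.00)(-0.10)] = 0.0600
  C_33 = (0.60)(0.65) − (-0.20)(-0.10) = 0.3700
det(I−A) = Σ_j (I−A)_1j·C_1j = (0.60)(0.3275) + (-0.20)(0.0550) + (0.00)(0.0300) = 0.1855
adj(I−A) = Cᵀ =
  [ 0.3275   0.1100   0.0200]
  [ 0.0550   0.3300   0.0600]
  [ 0.0300   0.1800   0.3700]
(I − A)⁻¹ = adj(I−A) / det(I−A) ≈
  [   1.7655     0.5930     0.1078]
  [   0.2965     1.7790     0.3235]
  [   0.1617     0.9704     1.9946]
Δx = (I − A)⁻¹ Δd with Δd having +15 in the Sector 1 component and 0 elsewhere.
So Δx_1 = L_11 · (+15), where L_11 = adj(I−A)_11 / det(I−A) = 0.3275 / 0.1855.
Δx_1 = 0.3275 × (+15) / 0.1855 = 4.9125 / 0.1855 ≈ 26.48.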